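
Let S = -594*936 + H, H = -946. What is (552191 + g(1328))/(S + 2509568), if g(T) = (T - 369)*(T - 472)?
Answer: 1373095/1952638 ≈ 0.70320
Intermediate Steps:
S = -556930 (S = -594*936 - 946 = -555984 - 946 = -556930)
g(T) = (-472 + T)*(-369 + T) (g(T) = (-369 + T)*(-472 + T) = (-472 + T)*(-369 + T))
(552191 + g(1328))/(S + 2509568) = (552191 + (174168 + 1328**2 - 841*1328))/(-556930 + 2509568) = (552191 + (174168 + 1763584 - 1116848))/1952638 = (552191 + 820904)*(1/1952638) = 1373095*(1/1952638) = 1373095/1952638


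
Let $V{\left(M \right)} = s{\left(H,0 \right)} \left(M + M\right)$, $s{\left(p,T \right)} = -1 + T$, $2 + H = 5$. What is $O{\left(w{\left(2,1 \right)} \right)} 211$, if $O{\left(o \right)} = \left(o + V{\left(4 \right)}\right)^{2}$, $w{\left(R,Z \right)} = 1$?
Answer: $10339$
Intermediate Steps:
$H = 3$ ($H = -2 + 5 = 3$)
$V{\left(M \right)} = - 2 M$ ($V{\left(M \right)} = \left(-1 + 0\right) \left(M + M\right) = - 2 M$)
$O{\left(o \right)} = \left(-8 + o\right)^{2}$ ($O{\left(o \right)} = \left(o - 8\right)^{2} = \left(-8 + o\right)^{2}$)
$O{\left(w{\left(2,1 \right)} \right)} 211 = \left(-8 + 1\right)^{2} \cdot 211 = \left(-7\right)^{2} \cdot 211 = 49 \cdot 211 = 10339$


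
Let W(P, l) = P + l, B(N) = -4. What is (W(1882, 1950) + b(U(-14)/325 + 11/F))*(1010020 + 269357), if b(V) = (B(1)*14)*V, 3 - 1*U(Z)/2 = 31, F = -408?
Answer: 27165592251699/5525 ≈ 4.9168e+9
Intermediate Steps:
U(Z) = -56 (U(Z) = 6 - 2*31 = 6 - 62 = -56)
b(V) = -56*V (b(V) = (-4*14)*V = -56*V)
(W(1882, 1950) + b(U(-14)/325 + 11/F))*(1010020 + 269357) = ((1882 + 1950) - 56*(-56/325 + 11/(-408)))*(1010020 + 269357) = (3832 - 56*(-56*1/325 + 11*(-1/408)))*1279377 = (3832 - 56*(-56/325 - 11/408))*1279377 = (3832 - 56*(-26423/132600))*1279377 = (3832 + 184961/16575)*1279377 = (63700361/16575)*1279377 = 27165592251699/5525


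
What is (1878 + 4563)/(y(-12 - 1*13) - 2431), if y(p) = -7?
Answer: -6441/2438 ≈ -2.6419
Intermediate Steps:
(1878 + 4563)/(y(-12 - 1*13) - 2431) = (1878 + 4563)/(-7 - 2431) = 6441/(-2438) = 6441*(-1/2438) = -6441/2438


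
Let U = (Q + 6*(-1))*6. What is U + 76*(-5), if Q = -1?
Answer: -422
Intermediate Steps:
U = -42 (U = (-1 + 6*(-1))*6 = (-1 - 6)*6 = -7*6 = -42)
U + 76*(-5) = -42 + 76*(-5) = -42 - 380 = -422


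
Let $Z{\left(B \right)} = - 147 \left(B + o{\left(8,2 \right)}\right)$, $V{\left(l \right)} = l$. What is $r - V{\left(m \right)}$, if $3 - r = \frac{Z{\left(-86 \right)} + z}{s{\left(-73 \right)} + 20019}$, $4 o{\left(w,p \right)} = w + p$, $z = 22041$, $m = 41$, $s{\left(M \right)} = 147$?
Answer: $- \frac{533749}{13444} \approx -39.702$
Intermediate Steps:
$o{\left(w,p \right)} = \frac{p}{4} + \frac{w}{4}$ ($o{\left(w,p \right)} = \frac{w + p}{4} = \frac{p + w}{4} = \frac{p}{4} + \frac{w}{4}$)
$Z{\left(B \right)} = - \frac{735}{2} - 147 B$ ($Z{\left(B \right)} = - 147 \left(B + \left(\frac{1}{4} \cdot 2 + \frac{1}{4} \cdot 8\right)\right) = - 147 \left(B + \left(\frac{1}{2} + 2\right)\right) = - 147 \left(B + \frac{5}{2}\right) = - 147 \left(\frac{5}{2} + B\right) = - \frac{735}{2} - 147 B$)
$r = \frac{17455}{13444}$ ($r = 3 - \frac{\left(- \frac{735}{2} - -12642\right) + 22041}{147 + 20019} = 3 - \frac{\left(- \frac{735}{2} + 12642\right) + 22041}{20166} = 3 - \left(\frac{24549}{2} + 22041\right) \frac{1}{20166} = 3 - \frac{68631}{2} \cdot \frac{1}{20166} = 3 - \frac{22877}{13444} = \frac{17455}{13444} \approx 1.2983$)
$r - V{\left(m \right)} = \frac{17455}{13444} - 41 = - \frac{533749}{13444}$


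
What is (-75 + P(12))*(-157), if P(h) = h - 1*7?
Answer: 10990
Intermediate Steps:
P(h) = -7 + h (P(h) = h - 7 = -7 + h)
(-75 + P(12))*(-157) = (-75 + (-7 + 12))*(-157) = (-75 + 5)*(-157) = -70*(-157) = 10990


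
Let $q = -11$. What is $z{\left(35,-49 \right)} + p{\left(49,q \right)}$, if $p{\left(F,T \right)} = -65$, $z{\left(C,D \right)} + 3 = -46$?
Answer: $-114$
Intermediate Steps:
$z{\left(C,D \right)} = -49$ ($z{\left(C,D \right)} = -3 - 46 = -49$)
$z{\left(35,-49 \right)} + p{\left(49,q \right)} = -49 - 65 = -114$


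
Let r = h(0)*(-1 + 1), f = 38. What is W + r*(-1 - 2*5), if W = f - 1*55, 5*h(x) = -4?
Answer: -17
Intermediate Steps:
h(x) = -⅘ (h(x) = (⅕)*(-4) = -⅘)
W = -17 (W = 38 - 1*55 = 38 - 55 = -17)
r = 0 (r = -4*(-1 + 1)/5 = -⅘*0 = 0)
W + r*(-1 - 2*5) = -17 + 0*(-1 - 2*5) = -17 + 0*(-1 - 10) = -17 + 0*(-11) = -17 + 0 = -17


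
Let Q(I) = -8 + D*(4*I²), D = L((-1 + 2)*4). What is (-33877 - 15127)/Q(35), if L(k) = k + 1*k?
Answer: -12251/9798 ≈ -1.2504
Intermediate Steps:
L(k) = 2*k (L(k) = k + k = 2*k)
D = 8 (D = 2*((-1 + 2)*4) = 2*(1*4) = 2*4 = 8)
Q(I) = -8 + 32*I² (Q(I) = -8 + 8*(4*I²) = -8 + 32*I²)
(-33877 - 15127)/Q(35) = (-33877 - 15127)/(-8 + 32*35²) = -49004/(-8 + 32*1225) = -49004/(-8 + 39200) = -49004/39192 = -49004*1/39192 = -12251/9798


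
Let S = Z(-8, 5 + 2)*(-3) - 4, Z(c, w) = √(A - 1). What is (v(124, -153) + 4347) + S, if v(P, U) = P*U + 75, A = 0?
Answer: -14554 - 3*I ≈ -14554.0 - 3.0*I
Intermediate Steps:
Z(c, w) = I (Z(c, w) = √(0 - 1) = √(-1) = I)
v(P, U) = 75 + P*U
S = -4 - 3*I (S = I*(-3) - 4 = -3*I - 4 = -4 - 3*I ≈ -4.0 - 3.0*I)
(v(124, -153) + 4347) + S = ((75 + 124*(-153)) + 4347) + (-4 - 3*I) = ((75 - 18972) + 4347) + (-4 - 3*I) = (-18897 + 4347) + (-4 - 3*I) = -14550 + (-4 - 3*I) = -14554 - 3*I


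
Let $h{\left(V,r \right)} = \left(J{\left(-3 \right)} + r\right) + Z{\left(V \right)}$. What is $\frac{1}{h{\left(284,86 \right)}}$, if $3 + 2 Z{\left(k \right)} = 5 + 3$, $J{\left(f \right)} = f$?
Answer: $\frac{2}{171} \approx 0.011696$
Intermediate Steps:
$Z{\left(k \right)} = \frac{5}{2}$ ($Z{\left(k \right)} = - \frac{3}{2} + \frac{5 + 3}{2} = - \frac{3}{2} + \frac{1}{2} \cdot 8 = - \frac{3}{2} + 4 = \frac{5}{2}$)
$h{\left(V,r \right)} = - \frac{1}{2} + r$ ($h{\left(V,r \right)} = \left(-3 + r\right) + \frac{5}{2} = - \frac{1}{2} + r$)
$\frac{1}{h{\left(284,86 \right)}} = \frac{1}{- \frac{1}{2} + 86} = \frac{1}{\frac{171}{2}} = \frac{2}{171}$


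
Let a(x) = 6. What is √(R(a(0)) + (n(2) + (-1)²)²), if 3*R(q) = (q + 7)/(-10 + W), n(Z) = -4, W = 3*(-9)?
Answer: √109446/111 ≈ 2.9804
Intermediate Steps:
W = -27
R(q) = -7/111 - q/111 (R(q) = ((q + 7)/(-10 - 27))/3 = ((7 + q)/(-37))/3 = ((7 + q)*(-1/37))/3 = (-7/37 - q/37)/3 = -7/111 - q/111)
√(R(a(0)) + (n(2) + (-1)²)²) = √((-7/111 - 1/111*6) + (-4 + (-1)²)²) = √((-7/111 - 2/37) + (-4 + 1)²) = √(-13/111 + (-3)²) = √(-13/111 + 9) = √(986/111) = √109446/111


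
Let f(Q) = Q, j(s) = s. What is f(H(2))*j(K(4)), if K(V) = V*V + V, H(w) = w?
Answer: 40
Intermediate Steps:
K(V) = V + V² (K(V) = V² + V = V + V²)
f(H(2))*j(K(4)) = 2*(4*(1 + 4)) = 2*(4*5) = 2*20 = 40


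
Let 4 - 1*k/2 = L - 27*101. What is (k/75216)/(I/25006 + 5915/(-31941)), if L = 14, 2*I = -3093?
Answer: -305735859/1045411514 ≈ -0.29246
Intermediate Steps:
I = -3093/2 (I = (1/2)*(-3093) = -3093/2 ≈ -1546.5)
k = 5434 (k = 8 - 2*(14 - 27*101) = 8 - 2*(14 - 2727) = 8 - 2*(-2713) = 8 + 5426 = 5434)
(k/75216)/(I/25006 + 5915/(-31941)) = (5434/75216)/(-3093/2/25006 + 5915/(-31941)) = (5434*(1/75216))/(-3093/2*1/25006 + 5915*(-1/31941)) = 2717/(37608*(-3093/50012 - 5/27)) = 2717/(37608*(-333571/1350324)) = (2717/37608)*(-1350324/333571) = -305735859/1045411514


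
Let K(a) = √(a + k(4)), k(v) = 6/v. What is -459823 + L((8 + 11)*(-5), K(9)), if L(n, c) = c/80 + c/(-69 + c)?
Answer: -1456259448/3167 - 513*√42/506720 ≈ -4.5982e+5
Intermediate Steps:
K(a) = √(3/2 + a) (K(a) = √(a + 6/4) = √(a + 6*(¼)) = √(a + 3/2) = √(3/2 + a))
L(n, c) = c/80 + c/(-69 + c) (L(n, c) = c*(1/80) + c/(-69 + c) = c/80 + c/(-69 + c))
-459823 + L((8 + 11)*(-5), K(9)) = -459823 + (√(6 + 4*9)/2)*(11 + √(6 + 4*9)/2)/(80*(-69 + √(6 + 4*9)/2)) = -459823 + (√(6 + 36)/2)*(11 + √(6 + 36)/2)/(80*(-69 + √(6 + 36)/2)) = -459823 + (√42/2)*(11 + √42/2)/(80*(-69 + √42/2)) = -459823 + √42*(11 + √42/2)/(160*(-69 + √42/2))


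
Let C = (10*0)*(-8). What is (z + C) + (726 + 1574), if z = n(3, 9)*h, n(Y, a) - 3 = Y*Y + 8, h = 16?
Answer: 2620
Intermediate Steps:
n(Y, a) = 11 + Y² (n(Y, a) = 3 + (Y*Y + 8) = 3 + (Y² + 8) = 3 + (8 + Y²) = 11 + Y²)
C = 0 (C = 0*(-8) = 0)
z = 320 (z = (11 + 3²)*16 = (11 + 9)*16 = 20*16 = 320)
(z + C) + (726 + 1574) = (320 + 0) + (726 + 1574) = 320 + 2300 = 2620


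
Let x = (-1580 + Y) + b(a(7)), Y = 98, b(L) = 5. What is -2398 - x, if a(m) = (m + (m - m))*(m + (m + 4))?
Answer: -921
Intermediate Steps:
a(m) = m*(4 + 2*m) (a(m) = (m + 0)*(m + (4 + m)) = m*(4 + 2*m))
x = -1477 (x = (-1580 + 98) + 5 = -1482 + 5 = -1477)
-2398 - x = -2398 - 1*(-1477) = -2398 + 1477 = -921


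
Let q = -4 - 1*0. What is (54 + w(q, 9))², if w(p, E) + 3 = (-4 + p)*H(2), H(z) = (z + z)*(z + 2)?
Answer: 5929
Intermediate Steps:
H(z) = 2*z*(2 + z) (H(z) = (2*z)*(2 + z) = 2*z*(2 + z))
q = -4 (q = -4 + 0 = -4)
w(p, E) = -67 + 16*p (w(p, E) = -3 + (-4 + p)*(2*2*(2 + 2)) = -3 + (-4 + p)*(2*2*4) = -3 + (-4 + p)*16 = -3 + (-64 + 16*p) = -67 + 16*p)
(54 + w(q, 9))² = (54 + (-67 + 16*(-4)))² = (54 + (-67 - 64))² = (54 - 131)² = (-77)² = 5929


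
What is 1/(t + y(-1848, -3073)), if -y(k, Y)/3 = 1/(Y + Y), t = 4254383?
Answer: 6146/26147437921 ≈ 2.3505e-7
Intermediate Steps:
y(k, Y) = -3/(2*Y) (y(k, Y) = -3/(Y + Y) = -3*1/(2*Y) = -3/(2*Y))
1/(t + y(-1848, -3073)) = 1/(4254383 - 3/2/(-3073)) = 1/(4254383 - 3/2*(-1/3073)) = 1/(4254383 + 3/6146) = 1/(26147437921/6146) = 6146/26147437921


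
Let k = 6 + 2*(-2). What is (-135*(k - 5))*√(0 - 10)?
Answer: 405*I*√10 ≈ 1280.7*I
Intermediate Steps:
k = 2 (k = 6 - 4 = 2)
(-135*(k - 5))*√(0 - 10) = (-135*(2 - 5))*√(0 - 10) = (-135*(-3))*√(-10) = (-27*(-15))*(I*√10) = 405*(I*√10) = 405*I*√10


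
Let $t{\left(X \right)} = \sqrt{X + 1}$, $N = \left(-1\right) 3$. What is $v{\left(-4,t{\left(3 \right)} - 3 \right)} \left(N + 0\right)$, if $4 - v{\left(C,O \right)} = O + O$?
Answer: $-18$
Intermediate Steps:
$N = -3$
$t{\left(X \right)} = \sqrt{1 + X}$
$v{\left(C,O \right)} = 4 - 2 O$ ($v{\left(C,O \right)} = 4 - \left(O + O\right) = 4 - 2 O$)
$v{\left(-4,t{\left(3 \right)} - 3 \right)} \left(N + 0\right) = \left(4 - 2 \left(\sqrt{1 + 3} - 3\right)\right) \left(-3 + 0\right) = \left(4 - 2 \left(\sqrt{4} - 3\right)\right) \left(-3\right) = \left(4 - 2 \left(2 - 3\right)\right) \left(-3\right) = \left(4 - -2\right) \left(-3\right) = \left(4 + 2\right) \left(-3\right) = 6 \left(-3\right) = -18$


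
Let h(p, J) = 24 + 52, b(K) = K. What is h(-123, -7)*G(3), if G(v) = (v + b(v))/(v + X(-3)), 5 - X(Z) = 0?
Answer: 57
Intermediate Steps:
h(p, J) = 76
X(Z) = 5 (X(Z) = 5 - 1*0 = 5 + 0 = 5)
G(v) = 2*v/(5 + v) (G(v) = (v + v)/(v + 5) = (2*v)/(5 + v) = 2*v/(5 + v))
h(-123, -7)*G(3) = 76*(2*3/(5 + 3)) = 76*(2*3/8) = 76*(2*3*(1/8)) = 76*(3/4) = 57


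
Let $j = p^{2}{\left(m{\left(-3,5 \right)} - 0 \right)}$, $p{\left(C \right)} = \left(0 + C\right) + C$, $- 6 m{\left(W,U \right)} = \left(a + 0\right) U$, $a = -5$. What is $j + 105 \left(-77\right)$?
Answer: $- \frac{72140}{9} \approx -8015.6$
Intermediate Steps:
$m{\left(W,U \right)} = \frac{5 U}{6}$ ($m{\left(W,U \right)} = - \frac{\left(-5 + 0\right) U}{6} = - \frac{\left(-5\right) U}{6} = \frac{5 U}{6}$)
$p{\left(C \right)} = 2 C$ ($p{\left(C \right)} = C + C = 2 C$)
$j = \frac{625}{9}$ ($j = \left(2 \left(\frac{5}{6} \cdot 5 - 0\right)\right)^{2} = \left(2 \left(\frac{25}{6} + 0\right)\right)^{2} = \left(2 \cdot \frac{25}{6}\right)^{2} = \left(\frac{25}{3}\right)^{2} = \frac{625}{9} \approx 69.444$)
$j + 105 \left(-77\right) = \frac{625}{9} + 105 \left(-77\right) = \frac{625}{9} - 8085 = - \frac{72140}{9}$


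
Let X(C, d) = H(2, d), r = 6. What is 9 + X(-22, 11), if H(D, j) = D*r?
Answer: 21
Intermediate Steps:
H(D, j) = 6*D (H(D, j) = D*6 = 6*D)
X(C, d) = 12 (X(C, d) = 6*2 = 12)
9 + X(-22, 11) = 9 + 12 = 21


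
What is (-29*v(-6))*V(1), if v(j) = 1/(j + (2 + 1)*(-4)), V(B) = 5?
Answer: 145/18 ≈ 8.0556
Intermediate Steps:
v(j) = 1/(-12 + j) (v(j) = 1/(j + 3*(-4)) = 1/(j - 12) = 1/(-12 + j))
(-29*v(-6))*V(1) = -29/(-12 - 6)*5 = -29/(-18)*5 = -29*(-1/18)*5 = (29/18)*5 = 145/18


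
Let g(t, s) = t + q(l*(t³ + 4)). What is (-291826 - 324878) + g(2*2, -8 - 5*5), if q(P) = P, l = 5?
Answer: -616360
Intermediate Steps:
g(t, s) = 20 + t + 5*t³ (g(t, s) = t + 5*(t³ + 4) = t + 5*(4 + t³) = t + (20 + 5*t³) = 20 + t + 5*t³)
(-291826 - 324878) + g(2*2, -8 - 5*5) = (-291826 - 324878) + (20 + 2*2 + 5*(2*2)³) = -616704 + (20 + 4 + 5*4³) = -616704 + (20 + 4 + 5*64) = -616704 + (20 + 4 + 320) = -616704 + 344 = -616360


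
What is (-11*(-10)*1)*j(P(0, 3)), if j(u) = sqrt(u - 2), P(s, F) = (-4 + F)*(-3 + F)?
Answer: 110*I*sqrt(2) ≈ 155.56*I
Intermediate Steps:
j(u) = sqrt(-2 + u)
(-11*(-10)*1)*j(P(0, 3)) = (-11*(-10)*1)*sqrt(-2 + (12 + 3**2 - 7*3)) = (110*1)*sqrt(-2 + (12 + 9 - 21)) = 110*sqrt(-2 + 0) = 110*sqrt(-2) = 110*(I*sqrt(2)) = 110*I*sqrt(2)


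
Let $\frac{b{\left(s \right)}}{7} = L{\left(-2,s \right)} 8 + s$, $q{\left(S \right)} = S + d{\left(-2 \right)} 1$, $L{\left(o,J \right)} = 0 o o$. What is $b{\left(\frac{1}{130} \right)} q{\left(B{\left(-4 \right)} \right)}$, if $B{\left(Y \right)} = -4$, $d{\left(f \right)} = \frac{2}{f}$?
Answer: $- \frac{7}{26} \approx -0.26923$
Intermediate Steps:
$L{\left(o,J \right)} = 0$ ($L{\left(o,J \right)} = 0 o = 0$)
$q{\left(S \right)} = -1 + S$ ($q{\left(S \right)} = S + \frac{2}{-2} \cdot 1 = S + 2 \left(- \frac{1}{2}\right) 1 = S - 1 = -1 + S$)
$b{\left(s \right)} = 7 s$ ($b{\left(s \right)} = 7 \left(0 \cdot 8 + s\right) = 7 \left(0 + s\right) = 7 s$)
$b{\left(\frac{1}{130} \right)} q{\left(B{\left(-4 \right)} \right)} = \frac{7}{130} \left(-1 - 4\right) = 7 \cdot \frac{1}{130} \left(-5\right) = \frac{7}{130} \left(-5\right) = - \frac{7}{26}$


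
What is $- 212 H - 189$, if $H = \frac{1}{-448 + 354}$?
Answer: $- \frac{8777}{47} \approx -186.74$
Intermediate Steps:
$H = - \frac{1}{94}$ ($H = \frac{1}{-94} = - \frac{1}{94} \approx -0.010638$)
$- 212 H - 189 = \left(-212\right) \left(- \frac{1}{94}\right) - 189 = \frac{106}{47} - 189 = - \frac{8777}{47}$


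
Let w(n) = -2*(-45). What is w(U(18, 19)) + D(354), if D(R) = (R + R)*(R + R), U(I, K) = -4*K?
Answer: 501354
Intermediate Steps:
D(R) = 4*R**2 (D(R) = (2*R)*(2*R) = 4*R**2)
w(n) = 90
w(U(18, 19)) + D(354) = 90 + 4*354**2 = 90 + 4*125316 = 90 + 501264 = 501354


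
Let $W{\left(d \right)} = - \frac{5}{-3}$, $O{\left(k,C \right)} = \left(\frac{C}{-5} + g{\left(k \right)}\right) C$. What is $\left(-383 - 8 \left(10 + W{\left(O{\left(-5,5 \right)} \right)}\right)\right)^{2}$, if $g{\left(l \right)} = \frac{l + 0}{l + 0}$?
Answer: $\frac{2042041}{9} \approx 2.2689 \cdot 10^{5}$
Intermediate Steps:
$g{\left(l \right)} = 1$ ($g{\left(l \right)} = \frac{l}{l} = 1$)
$O{\left(k,C \right)} = C \left(1 - \frac{C}{5}\right)$ ($O{\left(k,C \right)} = \left(\frac{C}{-5} + 1\right) C = \left(C \left(- \frac{1}{5}\right) + 1\right) C = \left(- \frac{C}{5} + 1\right) C = \left(1 - \frac{C}{5}\right) C = C \left(1 - \frac{C}{5}\right)$)
$W{\left(d \right)} = \frac{5}{3}$ ($W{\left(d \right)} = \left(-5\right) \left(- \frac{1}{3}\right) = \frac{5}{3}$)
$\left(-383 - 8 \left(10 + W{\left(O{\left(-5,5 \right)} \right)}\right)\right)^{2} = \left(-383 - 8 \left(10 + \frac{5}{3}\right)\right)^{2} = \left(-383 - \frac{280}{3}\right)^{2} = \left(- \frac{1429}{3}\right)^{2} = \frac{2042041}{9}$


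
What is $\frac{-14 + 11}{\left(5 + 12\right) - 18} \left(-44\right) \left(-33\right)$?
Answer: $4356$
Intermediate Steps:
$\frac{-14 + 11}{\left(5 + 12\right) - 18} \left(-44\right) \left(-33\right) = - \frac{3}{17 - 18} \left(-44\right) \left(-33\right) = - \frac{3}{-1} \left(-44\right) \left(-33\right) = \left(-3\right) \left(-1\right) \left(-44\right) \left(-33\right) = 3 \left(-44\right) \left(-33\right) = \left(-132\right) \left(-33\right) = 4356$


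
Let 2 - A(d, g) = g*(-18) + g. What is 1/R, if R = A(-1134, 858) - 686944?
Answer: -1/672356 ≈ -1.4873e-6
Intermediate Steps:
A(d, g) = 2 + 17*g (A(d, g) = 2 - (g*(-18) + g) = 2 - (-18*g + g) = 2 - (-17)*g = 2 + 17*g)
R = -672356 (R = (2 + 17*858) - 686944 = (2 + 14586) - 686944 = 14588 - 686944 = -672356)
1/R = 1/(-672356) = -1/672356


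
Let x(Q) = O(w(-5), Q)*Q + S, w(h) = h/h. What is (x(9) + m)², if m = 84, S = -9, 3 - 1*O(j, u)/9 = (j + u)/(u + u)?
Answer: 74529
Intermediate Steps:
w(h) = 1
O(j, u) = 27 - 9*(j + u)/(2*u) (O(j, u) = 27 - 9*(j + u)/(u + u) = 27 - 9*(j + u)/(2*u))
x(Q) = -27/2 + 45*Q/2 (x(Q) = (9*(-1*1 + 5*Q)/(2*Q))*Q - 9 = (9*(-1 + 5*Q)/(2*Q))*Q - 9 = (-9/2 + 45*Q/2) - 9 = -27/2 + 45*Q/2)
(x(9) + m)² = ((-27/2 + (45/2)*9) + 84)² = ((-27/2 + 405/2) + 84)² = (189 + 84)² = 273² = 74529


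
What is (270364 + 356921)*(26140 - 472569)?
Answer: -280038215265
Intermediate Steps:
(270364 + 356921)*(26140 - 472569) = 627285*(-446429) = -280038215265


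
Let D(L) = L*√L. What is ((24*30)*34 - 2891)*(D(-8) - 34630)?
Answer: -747627070 - 345424*I*√2 ≈ -7.4763e+8 - 4.885e+5*I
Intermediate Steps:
D(L) = L^(3/2)
((24*30)*34 - 2891)*(D(-8) - 34630) = ((24*30)*34 - 2891)*((-8)^(3/2) - 34630) = (720*34 - 2891)*(-16*I*√2 - 34630) = (24480 - 2891)*(-34630 - 16*I*√2) = 21589*(-34630 - 16*I*√2) = -747627070 - 345424*I*√2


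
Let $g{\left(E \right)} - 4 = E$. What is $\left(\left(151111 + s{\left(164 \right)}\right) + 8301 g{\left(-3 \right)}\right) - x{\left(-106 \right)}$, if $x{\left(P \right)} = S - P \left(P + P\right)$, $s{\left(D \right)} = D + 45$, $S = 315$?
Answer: $181778$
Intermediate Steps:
$g{\left(E \right)} = 4 + E$
$s{\left(D \right)} = 45 + D$
$x{\left(P \right)} = 315 - 2 P^{2}$ ($x{\left(P \right)} = 315 - P \left(P + P\right) = 315 - P 2 P = 315 - 2 P^{2}$)
$\left(\left(151111 + s{\left(164 \right)}\right) + 8301 g{\left(-3 \right)}\right) - x{\left(-106 \right)} = \left(\left(151111 + \left(45 + 164\right)\right) + 8301 \left(4 - 3\right)\right) - \left(315 - 2 \left(-106\right)^{2}\right) = \left(\left(151111 + 209\right) + 8301 \cdot 1\right) - \left(315 - 22472\right) = \left(151320 + 8301\right) - \left(315 - 22472\right) = 159621 - -22157 = 159621 + 22157 = 181778$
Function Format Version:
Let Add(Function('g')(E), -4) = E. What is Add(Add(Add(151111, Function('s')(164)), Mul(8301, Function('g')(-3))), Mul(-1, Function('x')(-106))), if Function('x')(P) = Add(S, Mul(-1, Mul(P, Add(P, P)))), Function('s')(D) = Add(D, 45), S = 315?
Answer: 181778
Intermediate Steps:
Function('g')(E) = Add(4, E)
Function('s')(D) = Add(45, D)
Function('x')(P) = Add(315, Mul(-2, Pow(P, 2))) (Function('x')(P) = Add(315, Mul(-1, Mul(P, Add(P, P)))) = Add(315, Mul(-1, Mul(P, Mul(2, P)))) = Add(315, Mul(-1, Mul(2, Pow(P, 2)))) = Add(315, Mul(-2, Pow(P, 2))))
Add(Add(Add(151111, Function('s')(164)), Mul(8301, Function('g')(-3))), Mul(-1, Function('x')(-106))) = Add(Add(Add(151111, Add(45, 164)), Mul(8301, Add(4, -3))), Mul(-1, Add(315, Mul(-2, Pow(-106, 2))))) = Add(Add(Add(151111, 209), Mul(8301, 1)), Mul(-1, Add(315, Mul(-2, 11236)))) = Add(Add(151320, 8301), Mul(-1, Add(315, -22472))) = Add(159621, Mul(-1, -22157)) = Add(159621, 22157) = 181778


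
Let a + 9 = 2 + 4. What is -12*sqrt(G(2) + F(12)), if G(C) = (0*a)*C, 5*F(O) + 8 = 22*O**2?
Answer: -24*sqrt(158) ≈ -301.68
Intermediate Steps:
F(O) = -8/5 + 22*O**2/5 (F(O) = -8/5 + (22*O**2)/5 = -8/5 + 22*O**2/5)
a = -3 (a = -9 + (2 + 4) = -9 + 6 = -3)
G(C) = 0 (G(C) = (0*(-3))*C = 0*C = 0)
-12*sqrt(G(2) + F(12)) = -12*sqrt(0 + (-8/5 + (22/5)*12**2)) = -12*sqrt(0 + (-8/5 + (22/5)*144)) = -12*sqrt(0 + (-8/5 + 3168/5)) = -12*sqrt(0 + 632) = -24*sqrt(158)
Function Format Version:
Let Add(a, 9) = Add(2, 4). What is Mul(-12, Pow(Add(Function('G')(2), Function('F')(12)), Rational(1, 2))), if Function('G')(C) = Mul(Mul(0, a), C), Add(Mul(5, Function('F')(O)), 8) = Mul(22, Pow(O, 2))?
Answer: Mul(-24, Pow(158, Rational(1, 2))) ≈ -301.68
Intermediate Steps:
Function('F')(O) = Add(Rational(-8, 5), Mul(Rational(22, 5), Pow(O, 2))) (Function('F')(O) = Add(Rational(-8, 5), Mul(Rational(1, 5), Mul(22, Pow(O, 2)))) = Add(Rational(-8, 5), Mul(Rational(22, 5), Pow(O, 2))))
a = -3 (a = Add(-9, Add(2, 4)) = Add(-9, 6) = -3)
Function('G')(C) = 0 (Function('G')(C) = Mul(Mul(0, -3), C) = Mul(0, C) = 0)
Mul(-12, Pow(Add(Function('G')(2), Function('F')(12)), Rational(1, 2))) = Mul(-12, Pow(Add(0, Add(Rational(-8, 5), Mul(Rational(22, 5), Pow(12, 2)))), Rational(1, 2))) = Mul(-12, Pow(Add(0, Add(Rational(-8, 5), Mul(Rational(22, 5), 144))), Rational(1, 2))) = Mul(-12, Pow(Add(0, Add(Rational(-8, 5), Rational(3168, 5))), Rational(1, 2))) = Mul(-12, Pow(Add(0, 632), Rational(1, 2))) = Mul(-12, Pow(632, Rational(1, 2))) = Mul(-12, Mul(2, Pow(158, Rational(1, 2)))) = Mul(-24, Pow(158, Rational(1, 2)))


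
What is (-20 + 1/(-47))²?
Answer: 885481/2209 ≈ 400.85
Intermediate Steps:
(-20 + 1/(-47))² = (-20 - 1/47)² = (-941/47)² = 885481/2209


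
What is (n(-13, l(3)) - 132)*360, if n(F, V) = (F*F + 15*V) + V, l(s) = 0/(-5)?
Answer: 13320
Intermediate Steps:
l(s) = 0 (l(s) = 0*(-⅕) = 0)
n(F, V) = F² + 16*V (n(F, V) = (F² + 15*V) + V = F² + 16*V)
(n(-13, l(3)) - 132)*360 = (((-13)² + 16*0) - 132)*360 = ((169 + 0) - 132)*360 = (169 - 132)*360 = 37*360 = 13320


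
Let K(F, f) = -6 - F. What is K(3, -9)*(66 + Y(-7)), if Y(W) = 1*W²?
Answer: -1035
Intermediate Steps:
Y(W) = W²
K(3, -9)*(66 + Y(-7)) = (-6 - 1*3)*(66 + (-7)²) = (-6 - 3)*(66 + 49) = -9*115 = -1035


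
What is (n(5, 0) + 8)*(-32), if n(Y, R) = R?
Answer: -256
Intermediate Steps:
(n(5, 0) + 8)*(-32) = (0 + 8)*(-32) = 8*(-32) = -256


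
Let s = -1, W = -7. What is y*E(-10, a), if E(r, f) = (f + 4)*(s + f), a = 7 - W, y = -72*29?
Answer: -488592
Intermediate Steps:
y = -2088
a = 14 (a = 7 - 1*(-7) = 7 + 7 = 14)
E(r, f) = (-1 + f)*(4 + f) (E(r, f) = (f + 4)*(-1 + f) = (4 + f)*(-1 + f) = (-1 + f)*(4 + f))
y*E(-10, a) = -2088*(-4 + 14² + 3*14) = -2088*(-4 + 196 + 42) = -2088*234 = -488592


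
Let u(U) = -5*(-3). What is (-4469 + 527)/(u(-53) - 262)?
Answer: 3942/247 ≈ 15.960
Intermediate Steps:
u(U) = 15
(-4469 + 527)/(u(-53) - 262) = (-4469 + 527)/(15 - 262) = -3942/(-247) = -3942*(-1/247) = 3942/247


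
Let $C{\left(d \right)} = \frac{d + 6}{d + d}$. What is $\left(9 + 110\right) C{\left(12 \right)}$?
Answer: $\frac{357}{4} \approx 89.25$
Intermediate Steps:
$C{\left(d \right)} = \frac{6 + d}{2 d}$
$\left(9 + 110\right) C{\left(12 \right)} = \left(9 + 110\right) \frac{6 + 12}{2 \cdot 12} = 119 \cdot \frac{1}{2} \cdot \frac{1}{12} \cdot 18 = 119 \cdot \frac{3}{4} = \frac{357}{4}$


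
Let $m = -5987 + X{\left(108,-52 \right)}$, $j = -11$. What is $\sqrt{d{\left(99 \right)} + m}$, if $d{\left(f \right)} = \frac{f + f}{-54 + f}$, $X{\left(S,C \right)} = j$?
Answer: $\frac{4 i \sqrt{9365}}{5} \approx 77.418 i$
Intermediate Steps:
$X{\left(S,C \right)} = -11$
$m = -5998$ ($m = -5987 - 11 = -5998$)
$d{\left(f \right)} = \frac{2 f}{-54 + f}$
$\sqrt{d{\left(99 \right)} + m} = \sqrt{2 \cdot 99 \frac{1}{-54 + 99} - 5998} = \sqrt{2 \cdot 99 \cdot \frac{1}{45} - 5998} = \sqrt{\frac{22}{5} - 5998} = \sqrt{- \frac{29968}{5}} = \frac{4 i \sqrt{9365}}{5}$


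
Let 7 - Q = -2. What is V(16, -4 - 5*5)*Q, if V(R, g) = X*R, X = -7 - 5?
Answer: -1728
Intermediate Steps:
X = -12
V(R, g) = -12*R
Q = 9 (Q = 7 - 1*(-2) = 7 + 2 = 9)
V(16, -4 - 5*5)*Q = -12*16*9 = -192*9 = -1728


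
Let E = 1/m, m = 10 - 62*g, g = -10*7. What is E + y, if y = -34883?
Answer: -151741049/4350 ≈ -34883.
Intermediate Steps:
g = -70
m = 4350 (m = 10 - 62*(-70) = 10 + 4340 = 4350)
E = 1/4350 ≈ 0.00022989
E + y = 1/4350 - 34883 = -151741049/4350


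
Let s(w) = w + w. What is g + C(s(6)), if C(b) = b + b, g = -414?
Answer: -390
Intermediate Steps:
s(w) = 2*w
C(b) = 2*b
g + C(s(6)) = -414 + 2*(2*6) = -414 + 2*12 = -414 + 24 = -390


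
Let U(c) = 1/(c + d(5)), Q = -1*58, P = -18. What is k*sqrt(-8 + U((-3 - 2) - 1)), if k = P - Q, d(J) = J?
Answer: 120*I ≈ 120.0*I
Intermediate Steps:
Q = -58
U(c) = 1/(5 + c) (U(c) = 1/(c + 5) = 1/(5 + c))
k = 40 (k = -18 - 1*(-58) = -18 + 58 = 40)
k*sqrt(-8 + U((-3 - 2) - 1)) = 40*sqrt(-8 + 1/(5 + ((-3 - 2) - 1))) = 40*sqrt(-8 + 1/(5 + (-5 - 1))) = 40*sqrt(-8 + 1/(5 - 6)) = 40*sqrt(-8 + 1/(-1)) = 40*sqrt(-8 - 1) = 40*sqrt(-9) = 40*(3*I) = 120*I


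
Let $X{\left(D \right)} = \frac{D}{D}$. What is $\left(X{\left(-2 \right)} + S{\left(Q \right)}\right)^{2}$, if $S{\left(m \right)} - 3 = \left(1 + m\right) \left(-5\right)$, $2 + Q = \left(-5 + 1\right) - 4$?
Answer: $2401$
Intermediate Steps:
$Q = -10$ ($Q = -2 + \left(\left(-5 + 1\right) - 4\right) = -2 - 8 = -10$)
$S{\left(m \right)} = -2 - 5 m$ ($S{\left(m \right)} = 3 + \left(1 + m\right) \left(-5\right) = 3 - \left(5 + 5 m\right) = -2 - 5 m$)
$X{\left(D \right)} = 1$
$\left(X{\left(-2 \right)} + S{\left(Q \right)}\right)^{2} = \left(1 - -48\right)^{2} = \left(1 + \left(-2 + 50\right)\right)^{2} = \left(1 + 48\right)^{2} = 49^{2} = 2401$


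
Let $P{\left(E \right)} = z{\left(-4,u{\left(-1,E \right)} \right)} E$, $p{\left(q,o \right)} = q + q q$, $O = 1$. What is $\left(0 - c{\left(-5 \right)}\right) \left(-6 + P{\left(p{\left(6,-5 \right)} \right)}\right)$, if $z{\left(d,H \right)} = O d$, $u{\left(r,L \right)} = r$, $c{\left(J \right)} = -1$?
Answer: $-174$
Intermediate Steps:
$z{\left(d,H \right)} = d$ ($z{\left(d,H \right)} = 1 d = d$)
$p{\left(q,o \right)} = q + q^{2}$
$P{\left(E \right)} = - 4 E$
$\left(0 - c{\left(-5 \right)}\right) \left(-6 + P{\left(p{\left(6,-5 \right)} \right)}\right) = \left(0 - -1\right) \left(-6 - 4 \cdot 6 \left(1 + 6\right)\right) = \left(0 + 1\right) \left(-6 - 4 \cdot 6 \cdot 7\right) = 1 \left(-6 - 168\right) = 1 \left(-174\right) = -174$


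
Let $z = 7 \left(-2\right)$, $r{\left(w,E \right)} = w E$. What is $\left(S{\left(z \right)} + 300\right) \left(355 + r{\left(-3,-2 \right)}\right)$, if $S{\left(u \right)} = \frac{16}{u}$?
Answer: $\frac{755212}{7} \approx 1.0789 \cdot 10^{5}$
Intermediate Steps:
$r{\left(w,E \right)} = E w$
$z = -14$
$\left(S{\left(z \right)} + 300\right) \left(355 + r{\left(-3,-2 \right)}\right) = \left(\frac{16}{-14} + 300\right) \left(355 - -6\right) = \left(16 \left(- \frac{1}{14}\right) + 300\right) \left(355 + 6\right) = \left(- \frac{8}{7} + 300\right) 361 = \frac{2092}{7} \cdot 361 = \frac{755212}{7}$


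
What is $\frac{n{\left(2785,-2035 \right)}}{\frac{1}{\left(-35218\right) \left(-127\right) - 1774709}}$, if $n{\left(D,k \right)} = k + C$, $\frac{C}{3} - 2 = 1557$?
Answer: $7128055234$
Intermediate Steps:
$C = 4677$ ($C = 6 + 3 \cdot 1557 = 6 + 4671 = 4677$)
$n{\left(D,k \right)} = 4677 + k$ ($n{\left(D,k \right)} = k + 4677 = 4677 + k$)
$\frac{n{\left(2785,-2035 \right)}}{\frac{1}{\left(-35218\right) \left(-127\right) - 1774709}} = \frac{4677 - 2035}{\frac{1}{\left(-35218\right) \left(-127\right) - 1774709}} = \frac{2642}{\frac{1}{4472686 - 1774709}} = \frac{2642}{\frac{1}{2697977}} = 2642 \frac{1}{\frac{1}{2697977}} = 2642 \cdot 2697977 = 7128055234$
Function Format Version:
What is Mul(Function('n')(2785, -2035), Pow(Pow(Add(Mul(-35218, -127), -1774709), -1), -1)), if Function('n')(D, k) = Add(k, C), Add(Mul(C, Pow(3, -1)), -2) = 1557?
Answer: 7128055234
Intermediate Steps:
C = 4677 (C = Add(6, Mul(3, 1557)) = Add(6, 4671) = 4677)
Function('n')(D, k) = Add(4677, k) (Function('n')(D, k) = Add(k, 4677) = Add(4677, k))
Mul(Function('n')(2785, -2035), Pow(Pow(Add(Mul(-35218, -127), -1774709), -1), -1)) = Mul(Add(4677, -2035), Pow(Pow(Add(Mul(-35218, -127), -1774709), -1), -1)) = Mul(2642, Pow(Pow(Add(4472686, -1774709), -1), -1)) = Mul(2642, Pow(Pow(2697977, -1), -1)) = Mul(2642, Pow(Rational(1, 2697977), -1)) = Mul(2642, 2697977) = 7128055234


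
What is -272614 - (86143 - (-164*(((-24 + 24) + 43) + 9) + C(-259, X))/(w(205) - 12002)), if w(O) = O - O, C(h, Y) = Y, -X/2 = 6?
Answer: -2152896487/6001 ≈ -3.5876e+5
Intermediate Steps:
X = -12 (X = -2*6 = -12)
w(O) = 0
-272614 - (86143 - (-164*(((-24 + 24) + 43) + 9) + C(-259, X))/(w(205) - 12002)) = -272614 - (86143 - (-164*(((-24 + 24) + 43) + 9) - 12)/(0 - 12002)) = -272614 - (86143 - (-164*((0 + 43) + 9) - 12)/(-12002)) = -272614 - (86143 - (-164*(43 + 9) - 12)*(-1)/12002) = -272614 - (86143 - (-164*52 - 12)*(-1)/12002) = -272614 - (86143 - (-8528 - 12)*(-1)/12002) = -272614 - (86143 - (-8540)*(-1)/12002) = -272614 - (86143 - 1*4270/6001) = -272614 - (86143 - 4270/6001) = -272614 - 1*516939873/6001 = -272614 - 516939873/6001 = -2152896487/6001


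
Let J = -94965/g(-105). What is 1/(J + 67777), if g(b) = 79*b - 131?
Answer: 8426/571183967 ≈ 1.4752e-5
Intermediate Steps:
g(b) = -131 + 79*b
J = 94965/8426 (J = -94965/(-131 + 79*(-105)) = -94965/(-131 - 8295) = -94965/(-8426) = -94965*(-1/8426) = 94965/8426 ≈ 11.270)
1/(J + 67777) = 1/(94965/8426 + 67777) = 1/(571183967/8426) = 8426/571183967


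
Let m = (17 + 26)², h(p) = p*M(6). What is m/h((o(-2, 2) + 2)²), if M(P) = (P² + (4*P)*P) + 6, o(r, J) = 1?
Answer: 1849/1674 ≈ 1.1045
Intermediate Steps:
M(P) = 6 + 5*P² (M(P) = (P² + 4*P²) + 6 = 5*P² + 6 = 6 + 5*P²)
h(p) = 186*p (h(p) = p*(6 + 5*6²) = p*(6 + 5*36) = p*(6 + 180) = p*186 = 186*p)
m = 1849 (m = 43² = 1849)
m/h((o(-2, 2) + 2)²) = 1849/((186*(1 + 2)²)) = 1849/((186*3²)) = 1849/((186*9)) = 1849/1674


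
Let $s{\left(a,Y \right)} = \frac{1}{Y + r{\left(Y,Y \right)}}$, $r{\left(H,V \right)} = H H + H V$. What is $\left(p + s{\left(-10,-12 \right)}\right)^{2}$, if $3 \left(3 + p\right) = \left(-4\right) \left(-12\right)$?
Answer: $\frac{12880921}{76176} \approx 169.09$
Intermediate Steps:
$r{\left(H,V \right)} = H^{2} + H V$
$s{\left(a,Y \right)} = \frac{1}{Y + 2 Y^{2}}$ ($s{\left(a,Y \right)} = \frac{1}{Y + Y \left(Y + Y\right)} = \frac{1}{Y + Y 2 Y} = \frac{1}{Y + 2 Y^{2}}$)
$p = 13$ ($p = -3 + \frac{\left(-4\right) \left(-12\right)}{3} = -3 + \frac{1}{3} \cdot 48 = -3 + 16 = 13$)
$\left(p + s{\left(-10,-12 \right)}\right)^{2} = \left(13 + \frac{1}{\left(-12\right) \left(1 + 2 \left(-12\right)\right)}\right)^{2} = \left(13 - \frac{1}{12 \left(1 - 24\right)}\right)^{2} = \left(13 - \frac{1}{12 \left(-23\right)}\right)^{2} = \left(13 - - \frac{1}{276}\right)^{2} = \left(13 + \frac{1}{276}\right)^{2} = \left(\frac{3589}{276}\right)^{2} = \frac{12880921}{76176}$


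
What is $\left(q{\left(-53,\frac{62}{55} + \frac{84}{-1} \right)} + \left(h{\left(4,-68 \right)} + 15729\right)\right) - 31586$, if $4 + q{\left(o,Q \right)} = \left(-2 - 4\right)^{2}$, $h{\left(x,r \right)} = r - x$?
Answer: $-15897$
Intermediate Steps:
$q{\left(o,Q \right)} = 32$ ($q{\left(o,Q \right)} = -4 + \left(-2 - 4\right)^{2} = -4 + \left(-6\right)^{2} = -4 + 36 = 32$)
$\left(q{\left(-53,\frac{62}{55} + \frac{84}{-1} \right)} + \left(h{\left(4,-68 \right)} + 15729\right)\right) - 31586 = \left(32 + \left(\left(-68 - 4\right) + 15729\right)\right) - 31586 = \left(32 + \left(-72 + 15729\right)\right) - 31586 = \left(32 + 15657\right) - 31586 = 15689 - 31586 = -15897$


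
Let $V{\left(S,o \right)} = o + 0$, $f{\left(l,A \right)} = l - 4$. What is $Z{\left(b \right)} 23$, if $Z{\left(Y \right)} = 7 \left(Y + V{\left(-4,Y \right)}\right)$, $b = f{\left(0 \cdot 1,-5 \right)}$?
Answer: $-1288$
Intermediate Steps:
$f{\left(l,A \right)} = -4 + l$
$V{\left(S,o \right)} = o$
$b = -4$ ($b = -4 + 0 \cdot 1 = -4 + 0 = -4$)
$Z{\left(Y \right)} = 14 Y$ ($Z{\left(Y \right)} = 7 \left(Y + Y\right) = 7 \cdot 2 Y = 14 Y$)
$Z{\left(b \right)} 23 = 14 \left(-4\right) 23 = \left(-56\right) 23 = -1288$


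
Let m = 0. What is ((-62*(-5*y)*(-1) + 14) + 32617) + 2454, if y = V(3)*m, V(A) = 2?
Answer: 35085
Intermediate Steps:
y = 0 (y = 2*0 = 0)
((-62*(-5*y)*(-1) + 14) + 32617) + 2454 = ((-62*(-5*0)*(-1) + 14) + 32617) + 2454 = ((-0*(-1) + 14) + 32617) + 2454 = ((-62*0 + 14) + 32617) + 2454 = ((0 + 14) + 32617) + 2454 = (14 + 32617) + 2454 = 32631 + 2454 = 35085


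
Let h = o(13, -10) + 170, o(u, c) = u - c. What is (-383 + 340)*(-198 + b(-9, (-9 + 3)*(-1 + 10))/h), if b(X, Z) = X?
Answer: 1643589/193 ≈ 8516.0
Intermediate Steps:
h = 193 (h = (13 - 1*(-10)) + 170 = (13 + 10) + 170 = 23 + 170 = 193)
(-383 + 340)*(-198 + b(-9, (-9 + 3)*(-1 + 10))/h) = (-383 + 340)*(-198 - 9/193) = -43*(-198 - 9*1/193) = -43*(-198 - 9/193) = -43*(-38223/193) = 1643589/193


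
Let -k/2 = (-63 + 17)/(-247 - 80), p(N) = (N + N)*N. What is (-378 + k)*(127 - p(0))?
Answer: -15709646/327 ≈ -48042.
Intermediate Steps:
p(N) = 2*N² (p(N) = (2*N)*N = 2*N²)
k = -92/327 (k = -2*(-63 + 17)/(-247 - 80) = -(-92)/(-327) = -(-92)*(-1)/327 = -2*46/327 = -92/327 ≈ -0.28135)
(-378 + k)*(127 - p(0)) = (-378 - 92/327)*(127 - 2*0²) = -123698*(127 - 2*0)/327 = -123698*(127 - 1*0)/327 = -123698*(127 + 0)/327 = -123698/327*127 = -15709646/327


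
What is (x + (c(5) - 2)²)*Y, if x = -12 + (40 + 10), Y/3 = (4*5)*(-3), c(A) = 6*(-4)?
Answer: -128520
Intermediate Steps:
c(A) = -24
Y = -180 (Y = 3*((4*5)*(-3)) = 3*(20*(-3)) = 3*(-60) = -180)
x = 38 (x = -12 + 50 = 38)
(x + (c(5) - 2)²)*Y = (38 + (-24 - 2)²)*(-180) = (38 + (-26)²)*(-180) = (38 + 676)*(-180) = 714*(-180) = -128520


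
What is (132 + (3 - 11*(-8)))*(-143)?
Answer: -31889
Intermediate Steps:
(132 + (3 - 11*(-8)))*(-143) = (132 + (3 + 88))*(-143) = (132 + 91)*(-143) = 223*(-143) = -31889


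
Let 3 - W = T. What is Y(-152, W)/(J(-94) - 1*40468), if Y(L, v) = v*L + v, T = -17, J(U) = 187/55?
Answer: 15100/202323 ≈ 0.074633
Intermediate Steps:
J(U) = 17/5 (J(U) = 187*(1/55) = 17/5)
W = 20 (W = 3 - 1*(-17) = 3 + 17 = 20)
Y(L, v) = v + L*v (Y(L, v) = L*v + v = v + L*v)
Y(-152, W)/(J(-94) - 1*40468) = (20*(1 - 152))/(17/5 - 1*40468) = (20*(-151))/(17/5 - 40468) = -3020/(-202323/5) = -3020*(-5/202323) = 15100/202323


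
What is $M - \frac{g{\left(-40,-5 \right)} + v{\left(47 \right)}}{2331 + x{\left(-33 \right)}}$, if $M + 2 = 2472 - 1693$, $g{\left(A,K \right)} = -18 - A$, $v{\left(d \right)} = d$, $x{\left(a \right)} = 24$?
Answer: $\frac{609922}{785} \approx 776.97$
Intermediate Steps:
$M = 777$ ($M = -2 + \left(2472 - 1693\right) = -2 + 779 = 777$)
$M - \frac{g{\left(-40,-5 \right)} + v{\left(47 \right)}}{2331 + x{\left(-33 \right)}} = 777 - \frac{\left(-18 - -40\right) + 47}{2331 + 24} = 777 - \frac{\left(-18 + 40\right) + 47}{2355} = 777 - \left(22 + 47\right) \frac{1}{2355} = 777 - 69 \cdot \frac{1}{2355} = 777 - \frac{23}{785} = \frac{609922}{785}$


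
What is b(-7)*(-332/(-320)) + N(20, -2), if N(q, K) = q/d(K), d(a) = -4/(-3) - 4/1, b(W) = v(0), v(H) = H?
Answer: -15/2 ≈ -7.5000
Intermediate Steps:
b(W) = 0
d(a) = -8/3 (d(a) = -4*(-1/3) - 4*1 = 4/3 - 4 = -8/3)
N(q, K) = -3*q/8 (N(q, K) = q/(-8/3) = q*(-3/8) = -3*q/8)
b(-7)*(-332/(-320)) + N(20, -2) = 0*(-332/(-320)) - 3/8*20 = 0*(-332*(-1/320)) - 15/2 = 0*(83/80) - 15/2 = 0 - 15/2 = -15/2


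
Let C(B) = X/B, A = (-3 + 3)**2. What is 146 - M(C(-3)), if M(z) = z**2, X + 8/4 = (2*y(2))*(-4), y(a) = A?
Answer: 1310/9 ≈ 145.56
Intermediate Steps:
A = 0 (A = 0**2 = 0)
y(a) = 0
X = -2 (X = -2 + (2*0)*(-4) = -2 + 0*(-4) = -2 + 0 = -2)
C(B) = -2/B
146 - M(C(-3)) = 146 - (-2/(-3))**2 = 146 - (-2*(-1/3))**2 = 146 - (2/3)**2 = 146 - 1*4/9 = 146 - 4/9 = 1310/9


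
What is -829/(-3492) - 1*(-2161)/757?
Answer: 8173765/2643444 ≈ 3.0921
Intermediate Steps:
-829/(-3492) - 1*(-2161)/757 = -829*(-1/3492) + 2161*(1/757) = 829/3492 + 2161/757 = 8173765/2643444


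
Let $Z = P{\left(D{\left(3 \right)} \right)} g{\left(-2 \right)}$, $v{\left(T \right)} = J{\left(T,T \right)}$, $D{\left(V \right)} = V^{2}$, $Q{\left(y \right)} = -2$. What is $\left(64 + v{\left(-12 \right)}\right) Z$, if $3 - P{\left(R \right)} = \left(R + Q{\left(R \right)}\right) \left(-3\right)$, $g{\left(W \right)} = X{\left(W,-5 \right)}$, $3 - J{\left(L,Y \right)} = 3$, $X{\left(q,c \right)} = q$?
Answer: $-3072$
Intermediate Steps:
$J{\left(L,Y \right)} = 0$ ($J{\left(L,Y \right)} = 3 - 3 = 0$)
$g{\left(W \right)} = W$
$v{\left(T \right)} = 0$
$P{\left(R \right)} = -3 + 3 R$ ($P{\left(R \right)} = 3 - \left(R - 2\right) \left(-3\right) = 3 - \left(-2 + R\right) \left(-3\right) = 3 - \left(6 - 3 R\right) = 3 + \left(-6 + 3 R\right) = -3 + 3 R$)
$Z = -48$ ($Z = \left(-3 + 3 \cdot 3^{2}\right) \left(-2\right) = \left(-3 + 3 \cdot 9\right) \left(-2\right) = \left(-3 + 27\right) \left(-2\right) = 24 \left(-2\right) = -48$)
$\left(64 + v{\left(-12 \right)}\right) Z = \left(64 + 0\right) \left(-48\right) = 64 \left(-48\right) = -3072$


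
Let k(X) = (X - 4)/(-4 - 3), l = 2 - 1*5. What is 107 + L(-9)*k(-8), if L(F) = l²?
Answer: 857/7 ≈ 122.43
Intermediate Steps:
l = -3 (l = 2 - 5 = -3)
k(X) = 4/7 - X/7 (k(X) = (-4 + X)/(-7) = (-4 + X)*(-⅐) = 4/7 - X/7)
L(F) = 9 (L(F) = (-3)² = 9)
107 + L(-9)*k(-8) = 107 + 9*(4/7 - ⅐*(-8)) = 107 + 9*(4/7 + 8/7) = 107 + 9*(12/7) = 107 + 108/7 = 857/7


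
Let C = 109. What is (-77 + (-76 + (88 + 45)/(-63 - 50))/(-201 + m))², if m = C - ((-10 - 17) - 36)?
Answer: 59344857664/10738729 ≈ 5526.2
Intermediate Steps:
m = 172 (m = 109 - ((-10 - 17) - 36) = 109 - (-27 - 36) = 109 - 1*(-63) = 109 + 63 = 172)
(-77 + (-76 + (88 + 45)/(-63 - 50))/(-201 + m))² = (-77 + (-76 + (88 + 45)/(-63 - 50))/(-201 + 172))² = (-77 + (-76 + 133/(-113))/(-29))² = (-77 + (-76 + 133*(-1/113))*(-1/29))² = (-77 + (-76 - 133/113)*(-1/29))² = (-77 - 8721/113*(-1/29))² = (-77 + 8721/3277)² = (-243608/3277)² = 59344857664/10738729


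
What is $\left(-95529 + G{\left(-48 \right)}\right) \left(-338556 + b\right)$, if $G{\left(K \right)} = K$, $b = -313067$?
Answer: $62280171471$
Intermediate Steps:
$\left(-95529 + G{\left(-48 \right)}\right) \left(-338556 + b\right) = \left(-95529 - 48\right) \left(-338556 - 313067\right) = \left(-95577\right) \left(-651623\right) = 62280171471$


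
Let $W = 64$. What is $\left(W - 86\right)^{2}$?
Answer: $484$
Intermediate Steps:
$\left(W - 86\right)^{2} = \left(64 - 86\right)^{2} = \left(-22\right)^{2} = 484$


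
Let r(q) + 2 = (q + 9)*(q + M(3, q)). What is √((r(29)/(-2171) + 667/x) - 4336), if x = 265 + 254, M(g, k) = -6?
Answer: 5*I*√220148193663723/1126749 ≈ 65.842*I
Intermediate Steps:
r(q) = -2 + (-6 + q)*(9 + q) (r(q) = -2 + (q + 9)*(q - 6) = -2 + (9 + q)*(-6 + q) = -2 + (-6 + q)*(9 + q))
x = 519
√((r(29)/(-2171) + 667/x) - 4336) = √(((-56 + 29² + 3*29)/(-2171) + 667/519) - 4336) = √(((-56 + 841 + 87)*(-1/2171) + 667*(1/519)) - 4336) = √((872*(-1/2171) + 667/519) - 4336) = √((-872/2171 + 667/519) - 4336) = √(995489/1126749 - 4336) = √(-4884588175/1126749) = 5*I*√220148193663723/1126749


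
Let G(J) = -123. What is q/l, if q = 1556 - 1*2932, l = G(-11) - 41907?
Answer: 688/21015 ≈ 0.032739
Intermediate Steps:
l = -42030 (l = -123 - 41907 = -42030)
q = -1376 (q = 1556 - 2932 = -1376)
q/l = -1376/(-42030) = -1376*(-1/42030) = 688/21015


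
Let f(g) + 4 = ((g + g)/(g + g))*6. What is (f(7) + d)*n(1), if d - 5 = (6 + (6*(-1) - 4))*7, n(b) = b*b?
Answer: -21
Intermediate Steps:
n(b) = b²
f(g) = 2 (f(g) = -4 + ((g + g)/(g + g))*6 = -4 + ((2*g)/((2*g)))*6 = -4 + ((2*g)*(1/(2*g)))*6 = -4 + 1*6 = -4 + 6 = 2)
d = -23 (d = 5 + (6 + (6*(-1) - 4))*7 = 5 + (6 + (-6 - 4))*7 = 5 + (6 - 10)*7 = 5 - 4*7 = 5 - 28 = -23)
(f(7) + d)*n(1) = (2 - 23)*1² = -21*1 = -21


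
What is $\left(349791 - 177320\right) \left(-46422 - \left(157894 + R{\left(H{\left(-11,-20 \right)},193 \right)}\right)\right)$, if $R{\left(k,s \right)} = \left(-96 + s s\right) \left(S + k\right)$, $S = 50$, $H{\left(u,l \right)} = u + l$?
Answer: $-156987071033$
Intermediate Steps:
$H{\left(u,l \right)} = l + u$
$R{\left(k,s \right)} = \left(-96 + s^{2}\right) \left(50 + k\right)$ ($R{\left(k,s \right)} = \left(-96 + s s\right) \left(50 + k\right) = \left(-96 + s^{2}\right) \left(50 + k\right)$)
$\left(349791 - 177320\right) \left(-46422 - \left(157894 + R{\left(H{\left(-11,-20 \right)},193 \right)}\right)\right) = \left(349791 - 177320\right) \left(-46422 - \left(153094 + 1862450 - 96 \left(-20 - 11\right) + \left(-20 - 11\right) 193^{2}\right)\right) = 172471 \left(-46422 - \left(153094 + 2976 + 707731\right)\right) = 172471 \left(-46422 - 863801\right) = 172471 \left(-910223\right) = -156987071033$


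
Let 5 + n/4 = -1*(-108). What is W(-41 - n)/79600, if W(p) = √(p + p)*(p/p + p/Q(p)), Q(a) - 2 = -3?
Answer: 227*I*√906/39800 ≈ 0.17167*I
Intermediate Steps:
Q(a) = -1 (Q(a) = 2 - 3 = -1)
n = 412 (n = -20 + 4*(-1*(-108)) = -20 + 4*108 = -20 + 432 = 412)
W(p) = √2*√p*(1 - p) (W(p) = √(p + p)*(p/p + p/(-1)) = √(2*p)*(1 + p*(-1)) = (√2*√p)*(1 - p) = √2*√p*(1 - p))
W(-41 - n)/79600 = (√2*√(-41 - 1*412)*(1 - (-41 - 1*412)))/79600 = (√2*√(-41 - 412)*(1 - (-41 - 412)))*(1/79600) = (√2*√(-453)*(1 - 1*(-453)))*(1/79600) = (√2*(I*√453)*(1 + 453))*(1/79600) = (√2*(I*√453)*454)*(1/79600) = (454*I*√906)*(1/79600) = 227*I*√906/39800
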